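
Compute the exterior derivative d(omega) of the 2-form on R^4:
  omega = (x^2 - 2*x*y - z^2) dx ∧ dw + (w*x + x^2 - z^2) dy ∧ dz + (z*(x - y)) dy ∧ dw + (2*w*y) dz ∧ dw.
d(omega) = (2*x + z) dx ∧ dy ∧ dw + (2*z) dx ∧ dz ∧ dw + (w + 2*x) dx ∧ dy ∧ dz + (2*w + y) dy ∧ dz ∧ dw

For a 2-form omega = sum_{i<j} g_{ij} dx_i ∧ dx_j, the exterior derivative is
  d(omega) = sum_{i<j} d(g_{ij}) ∧ dx_i ∧ dx_j = sum_{i<j, k} (∂g_{ij}/∂x_k) dx_k ∧ dx_i ∧ dx_j.
Expand each term, using dx_k ∧ dx_i ∧ dx_j = sgn(permutation) dx_{(a)} ∧ dx_{(b)} ∧ dx_{(c)} with (a < b < c) sorted:
  d(x^2 - 2*x*y - z^2) includes (∂/∂y)(x^2 - 2*x*y - z^2) dy = (-2*x) dy, which multiplied by dx ∧ dw gives (2*x) dx ∧ dy ∧ dw
  d(x^2 - 2*x*y - z^2) includes (∂/∂z)(x^2 - 2*x*y - z^2) dz = (-2*z) dz, which multiplied by dx ∧ dw gives (2*z) dx ∧ dz ∧ dw
  d(w*x + x^2 - z^2) includes (∂/∂x)(w*x + x^2 - z^2) dx = (w + 2*x) dx, which multiplied by dy ∧ dz gives (w + 2*x) dx ∧ dy ∧ dz
  d(w*x + x^2 - z^2) includes (∂/∂w)(w*x + x^2 - z^2) dw = (x) dw, which multiplied by dy ∧ dz gives (x) dy ∧ dz ∧ dw
  d(z*(x - y)) includes (∂/∂x)(z*(x - y)) dx = (z) dx, which multiplied by dy ∧ dw gives (z) dx ∧ dy ∧ dw
  d(z*(x - y)) includes (∂/∂z)(z*(x - y)) dz = (x - y) dz, which multiplied by dy ∧ dw gives (-x + y) dy ∧ dz ∧ dw
  d(2*w*y) includes (∂/∂y)(2*w*y) dy = (2*w) dy, which multiplied by dz ∧ dw gives (2*w) dy ∧ dz ∧ dw
Collecting like 3-forms: d(omega) = (2*x + z) dx ∧ dy ∧ dw + (2*z) dx ∧ dz ∧ dw + (w + 2*x) dx ∧ dy ∧ dz + (2*w + y) dy ∧ dz ∧ dw.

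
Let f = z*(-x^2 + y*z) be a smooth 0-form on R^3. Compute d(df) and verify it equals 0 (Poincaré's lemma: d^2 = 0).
d(df) = 0

Step 1: df = sum_i (∂f/∂x_i) dx_i = (-2*x*z) dx + (z^2) dy + (-x^2 + 2*y*z) dz.
Step 2: Apply d again. Using the 1-form formula, the coefficient of dx ∧ dy in d(df) is ∂^2 f/∂x ∂y - ∂^2 f/∂y ∂x = (0) - (0) = 0 (equality of mixed partials for smooth f).
Similarly for dx ∧ dz and dy ∧ dz — all coefficients vanish. So d(df) = 0.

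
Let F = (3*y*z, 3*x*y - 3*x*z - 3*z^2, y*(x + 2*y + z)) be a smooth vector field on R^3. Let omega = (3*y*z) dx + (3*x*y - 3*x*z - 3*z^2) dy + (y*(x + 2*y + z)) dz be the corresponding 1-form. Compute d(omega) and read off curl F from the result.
d(omega) = (4*x + 4*y + 7*z) dy ∧ dz + (2*y) dz ∧ dx + (3*y - 6*z) dx ∧ dy; curl F = (4*x + 4*y + 7*z, 2*y, 3*y - 6*z)

d omega = sum_{i<j} (∂f_j/∂x_i - ∂f_i/∂x_j) dx_i ∧ dx_j. Under the identification (dy ∧ dz, dz ∧ dx, dx ∧ dy) ↔ (e_x, e_y, e_z), the coefficients are exactly the components of curl F. Compute:
  ∂R/∂y - ∂Q/∂z = (x + 4*y + z) - (-3*x - 6*z) = 4*x + 4*y + 7*z
  ∂P/∂z - ∂R/∂x = (3*y) - (y) = 2*y
  ∂Q/∂x - ∂P/∂y = (3*y - 3*z) - (3*z) = 3*y - 6*z.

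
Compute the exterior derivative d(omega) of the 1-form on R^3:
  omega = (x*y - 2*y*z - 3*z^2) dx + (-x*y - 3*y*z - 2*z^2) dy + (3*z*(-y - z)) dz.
d(omega) = (-x - y + 2*z) dx ∧ dy + (2*y + 6*z) dx ∧ dz + (3*y + z) dy ∧ dz

For a 1-form omega = sum_i f_i dx_i, the exterior derivative is
  d(omega) = sum_{i < j} (∂f_j/∂x_i - ∂f_i/∂x_j) dx_i ∧ dx_j.
  coefficient of dx ∧ dy: ∂f_2/∂x - ∂f_1/∂y = ∂(-x*y - 3*y*z - 2*z^2)/∂x - ∂(x*y - 2*y*z - 3*z^2)/∂y = -x - y + 2*z
  coefficient of dx ∧ dz: ∂f_3/∂x - ∂f_1/∂z = ∂(3*z*(-y - z))/∂x - ∂(x*y - 2*y*z - 3*z^2)/∂z = 2*y + 6*z
  coefficient of dy ∧ dz: ∂f_3/∂y - ∂f_2/∂z = ∂(3*z*(-y - z))/∂y - ∂(-x*y - 3*y*z - 2*z^2)/∂z = 3*y + z
Assembling: d(omega) = (-x - y + 2*z) dx ∧ dy + (2*y + 6*z) dx ∧ dz + (3*y + z) dy ∧ dz.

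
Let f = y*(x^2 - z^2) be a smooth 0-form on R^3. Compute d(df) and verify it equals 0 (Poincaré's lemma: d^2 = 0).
d(df) = 0

Step 1: df = sum_i (∂f/∂x_i) dx_i = (2*x*y) dx + (x^2 - z^2) dy + (-2*y*z) dz.
Step 2: Apply d again. Using the 1-form formula, the coefficient of dx ∧ dy in d(df) is ∂^2 f/∂x ∂y - ∂^2 f/∂y ∂x = (2*x) - (2*x) = 0 (equality of mixed partials for smooth f).
Similarly for dx ∧ dz and dy ∧ dz — all coefficients vanish. So d(df) = 0.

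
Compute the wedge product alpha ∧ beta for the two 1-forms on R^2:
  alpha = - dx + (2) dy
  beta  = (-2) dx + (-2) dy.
alpha ∧ beta = (6) dx ∧ dy

Distribute the wedge, using dx_i ∧ dx_j = -dx_j ∧ dx_i and dx_i ∧ dx_i = 0. For each pair (i, j) with i < j, the coefficient of dx_i ∧ dx_j in alpha ∧ beta is (alpha_i * beta_j - alpha_j * beta_i). Collecting: alpha ∧ beta = (6) dx ∧ dy.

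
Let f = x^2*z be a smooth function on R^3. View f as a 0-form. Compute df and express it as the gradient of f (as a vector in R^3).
df = (2*x*z) dx + (0) dy + (x^2) dz; grad f = (2*x*z, 0, x^2)

For a 0-form f, d f = (∂f/∂x) dx + (∂f/∂y) dy + (∂f/∂z) dz. The components of the vector representation are exactly the entries of grad f in Cartesian coordinates:
  ∂f/∂x = 2*x*z
  ∂f/∂y = 0
  ∂f/∂z = x^2.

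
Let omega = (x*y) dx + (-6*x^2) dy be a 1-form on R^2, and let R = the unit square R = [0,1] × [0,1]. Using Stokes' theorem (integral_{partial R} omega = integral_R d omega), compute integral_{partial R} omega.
integral_(partial R) omega = -13/2

Stokes: integral_partial_R omega = integral_R d omega with d omega = (∂Q/∂x - ∂P/∂y) dx ∧ dy.
  ∂Q/∂x = -12*x
  ∂P/∂y = x
  integrand = ∂Q/∂x - ∂P/∂y = -13*x.
Integrating over R: integral_0^1 integral_0^1 (-13*x) dx dy = -13/2.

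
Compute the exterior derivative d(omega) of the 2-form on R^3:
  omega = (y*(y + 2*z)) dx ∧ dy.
d(omega) = (2*y) dx ∧ dy ∧ dz

For a 2-form omega = sum_{i<j} g_{ij} dx_i ∧ dx_j, the exterior derivative is
  d(omega) = sum_{i<j} d(g_{ij}) ∧ dx_i ∧ dx_j = sum_{i<j, k} (∂g_{ij}/∂x_k) dx_k ∧ dx_i ∧ dx_j.
Expand each term, using dx_k ∧ dx_i ∧ dx_j = sgn(permutation) dx_{(a)} ∧ dx_{(b)} ∧ dx_{(c)} with (a < b < c) sorted:
  d(y*(y + 2*z)) includes (∂/∂z)(y*(y + 2*z)) dz = (2*y) dz, which multiplied by dx ∧ dy gives (2*y) dx ∧ dy ∧ dz
Collecting like 3-forms: d(omega) = (2*y) dx ∧ dy ∧ dz.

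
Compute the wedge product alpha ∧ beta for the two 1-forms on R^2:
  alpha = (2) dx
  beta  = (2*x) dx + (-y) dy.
alpha ∧ beta = (-2*y) dx ∧ dy

Distribute the wedge, using dx_i ∧ dx_j = -dx_j ∧ dx_i and dx_i ∧ dx_i = 0. For each pair (i, j) with i < j, the coefficient of dx_i ∧ dx_j in alpha ∧ beta is (alpha_i * beta_j - alpha_j * beta_i). Collecting: alpha ∧ beta = (-2*y) dx ∧ dy.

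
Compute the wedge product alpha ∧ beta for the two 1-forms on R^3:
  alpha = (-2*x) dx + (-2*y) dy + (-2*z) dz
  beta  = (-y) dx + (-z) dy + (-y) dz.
alpha ∧ beta = (2*x*z - 2*y^2) dx ∧ dy + (2*y*(x - z)) dx ∧ dz + (2*y^2 - 2*z^2) dy ∧ dz

Distribute the wedge, using dx_i ∧ dx_j = -dx_j ∧ dx_i and dx_i ∧ dx_i = 0. For each pair (i, j) with i < j, the coefficient of dx_i ∧ dx_j in alpha ∧ beta is (alpha_i * beta_j - alpha_j * beta_i). Collecting: alpha ∧ beta = (2*x*z - 2*y^2) dx ∧ dy + (2*y*(x - z)) dx ∧ dz + (2*y^2 - 2*z^2) dy ∧ dz.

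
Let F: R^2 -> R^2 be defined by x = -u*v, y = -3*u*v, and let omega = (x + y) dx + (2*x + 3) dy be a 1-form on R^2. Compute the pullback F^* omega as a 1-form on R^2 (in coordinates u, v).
F^* omega = (v*(10*u*v - 9)) du + (u*(10*u*v - 9)) dv

Using F^*(f dg) = (f ∘ F) d(g ∘ F), substitute each coordinate x_i by F_i(u, v) in f_i, and replace dx_i by d F_i = (∂F_i/∂u) du + (∂F_i/∂v) dv.
  For the x component: f_1(F) = -4*u*v; d F_1 = (-v) du + (-u) dv
  For the y component: f_2(F) = -2*u*v + 3; d F_2 = (-3*v) du + (-3*u) dv
Combining and collecting du, dv coefficients:
  coeff of du: v*(10*u*v - 9)
  coeff of dv: u*(10*u*v - 9)
F^* omega = (v*(10*u*v - 9)) du + (u*(10*u*v - 9)) dv.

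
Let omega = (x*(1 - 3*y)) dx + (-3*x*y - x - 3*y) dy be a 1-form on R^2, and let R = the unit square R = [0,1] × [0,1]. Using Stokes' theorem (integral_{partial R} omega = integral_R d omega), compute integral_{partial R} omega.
integral_(partial R) omega = -1

Stokes: integral_partial_R omega = integral_R d omega with d omega = (∂Q/∂x - ∂P/∂y) dx ∧ dy.
  ∂Q/∂x = -3*y - 1
  ∂P/∂y = -3*x
  integrand = ∂Q/∂x - ∂P/∂y = 3*x - 3*y - 1.
Integrating over R: integral_0^1 integral_0^1 (3*x - 3*y - 1) dx dy = -1.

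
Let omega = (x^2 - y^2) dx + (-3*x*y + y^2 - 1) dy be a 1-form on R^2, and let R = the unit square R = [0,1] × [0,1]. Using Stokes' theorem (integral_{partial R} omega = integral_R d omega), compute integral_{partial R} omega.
integral_(partial R) omega = -1/2

Stokes: integral_partial_R omega = integral_R d omega with d omega = (∂Q/∂x - ∂P/∂y) dx ∧ dy.
  ∂Q/∂x = -3*y
  ∂P/∂y = -2*y
  integrand = ∂Q/∂x - ∂P/∂y = -y.
Integrating over R: integral_0^1 integral_0^1 (-y) dx dy = -1/2.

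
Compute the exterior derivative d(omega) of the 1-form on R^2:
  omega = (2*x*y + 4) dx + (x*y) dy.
d(omega) = (-2*x + y) dx ∧ dy

For a 1-form omega = sum_i f_i dx_i, the exterior derivative is
  d(omega) = sum_{i < j} (∂f_j/∂x_i - ∂f_i/∂x_j) dx_i ∧ dx_j.
  coefficient of dx ∧ dy: ∂f_2/∂x - ∂f_1/∂y = ∂(x*y)/∂x - ∂(2*x*y + 4)/∂y = -2*x + y
Assembling: d(omega) = (-2*x + y) dx ∧ dy.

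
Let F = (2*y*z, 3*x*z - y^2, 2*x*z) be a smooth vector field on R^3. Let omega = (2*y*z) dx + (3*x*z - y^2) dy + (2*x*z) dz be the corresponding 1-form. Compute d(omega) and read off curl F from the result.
d(omega) = (-3*x) dy ∧ dz + (2*y - 2*z) dz ∧ dx + (z) dx ∧ dy; curl F = (-3*x, 2*y - 2*z, z)

d omega = sum_{i<j} (∂f_j/∂x_i - ∂f_i/∂x_j) dx_i ∧ dx_j. Under the identification (dy ∧ dz, dz ∧ dx, dx ∧ dy) ↔ (e_x, e_y, e_z), the coefficients are exactly the components of curl F. Compute:
  ∂R/∂y - ∂Q/∂z = (0) - (3*x) = -3*x
  ∂P/∂z - ∂R/∂x = (2*y) - (2*z) = 2*y - 2*z
  ∂Q/∂x - ∂P/∂y = (3*z) - (2*z) = z.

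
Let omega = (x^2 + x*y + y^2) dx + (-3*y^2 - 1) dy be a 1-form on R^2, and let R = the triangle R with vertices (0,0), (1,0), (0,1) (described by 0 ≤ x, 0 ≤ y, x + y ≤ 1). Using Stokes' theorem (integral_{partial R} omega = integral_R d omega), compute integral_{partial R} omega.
integral_(partial R) omega = -1/2

Stokes: integral_partial_R omega = integral_R d omega with d omega = (∂Q/∂x - ∂P/∂y) dx ∧ dy.
  ∂Q/∂x = 0
  ∂P/∂y = x + 2*y
  integrand = ∂Q/∂x - ∂P/∂y = -x - 2*y.
Integrating over R: integral_0^1 integral_0^{1-x} (-x - 2*y) dy dx = -1/2.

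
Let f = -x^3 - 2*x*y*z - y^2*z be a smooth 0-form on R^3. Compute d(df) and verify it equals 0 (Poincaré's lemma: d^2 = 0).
d(df) = 0

Step 1: df = sum_i (∂f/∂x_i) dx_i = (-3*x^2 - 2*y*z) dx + (2*z*(-x - y)) dy + (y*(-2*x - y)) dz.
Step 2: Apply d again. Using the 1-form formula, the coefficient of dx ∧ dy in d(df) is ∂^2 f/∂x ∂y - ∂^2 f/∂y ∂x = (-2*z) - (-2*z) = 0 (equality of mixed partials for smooth f).
Similarly for dx ∧ dz and dy ∧ dz — all coefficients vanish. So d(df) = 0.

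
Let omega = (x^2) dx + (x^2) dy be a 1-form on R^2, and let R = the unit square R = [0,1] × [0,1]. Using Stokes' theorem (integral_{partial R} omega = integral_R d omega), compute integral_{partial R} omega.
integral_(partial R) omega = 1

Stokes: integral_partial_R omega = integral_R d omega with d omega = (∂Q/∂x - ∂P/∂y) dx ∧ dy.
  ∂Q/∂x = 2*x
  ∂P/∂y = 0
  integrand = ∂Q/∂x - ∂P/∂y = 2*x.
Integrating over R: integral_0^1 integral_0^1 (2*x) dx dy = 1.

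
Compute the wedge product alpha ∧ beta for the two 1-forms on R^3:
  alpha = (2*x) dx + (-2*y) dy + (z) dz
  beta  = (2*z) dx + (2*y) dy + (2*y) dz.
alpha ∧ beta = (4*y*(x + z)) dx ∧ dy + (4*x*y - 2*z^2) dx ∧ dz + (-2*y*(2*y + z)) dy ∧ dz

Distribute the wedge, using dx_i ∧ dx_j = -dx_j ∧ dx_i and dx_i ∧ dx_i = 0. For each pair (i, j) with i < j, the coefficient of dx_i ∧ dx_j in alpha ∧ beta is (alpha_i * beta_j - alpha_j * beta_i). Collecting: alpha ∧ beta = (4*y*(x + z)) dx ∧ dy + (4*x*y - 2*z^2) dx ∧ dz + (-2*y*(2*y + z)) dy ∧ dz.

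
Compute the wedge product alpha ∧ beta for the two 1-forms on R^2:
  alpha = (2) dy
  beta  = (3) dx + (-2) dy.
alpha ∧ beta = (-6) dx ∧ dy

Distribute the wedge, using dx_i ∧ dx_j = -dx_j ∧ dx_i and dx_i ∧ dx_i = 0. For each pair (i, j) with i < j, the coefficient of dx_i ∧ dx_j in alpha ∧ beta is (alpha_i * beta_j - alpha_j * beta_i). Collecting: alpha ∧ beta = (-6) dx ∧ dy.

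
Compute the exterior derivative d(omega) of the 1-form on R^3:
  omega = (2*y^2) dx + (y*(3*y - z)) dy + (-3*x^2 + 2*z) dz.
d(omega) = (-4*y) dx ∧ dy + (-6*x) dx ∧ dz + (y) dy ∧ dz

For a 1-form omega = sum_i f_i dx_i, the exterior derivative is
  d(omega) = sum_{i < j} (∂f_j/∂x_i - ∂f_i/∂x_j) dx_i ∧ dx_j.
  coefficient of dx ∧ dy: ∂f_2/∂x - ∂f_1/∂y = ∂(y*(3*y - z))/∂x - ∂(2*y^2)/∂y = -4*y
  coefficient of dx ∧ dz: ∂f_3/∂x - ∂f_1/∂z = ∂(-3*x^2 + 2*z)/∂x - ∂(2*y^2)/∂z = -6*x
  coefficient of dy ∧ dz: ∂f_3/∂y - ∂f_2/∂z = ∂(-3*x^2 + 2*z)/∂y - ∂(y*(3*y - z))/∂z = y
Assembling: d(omega) = (-4*y) dx ∧ dy + (-6*x) dx ∧ dz + (y) dy ∧ dz.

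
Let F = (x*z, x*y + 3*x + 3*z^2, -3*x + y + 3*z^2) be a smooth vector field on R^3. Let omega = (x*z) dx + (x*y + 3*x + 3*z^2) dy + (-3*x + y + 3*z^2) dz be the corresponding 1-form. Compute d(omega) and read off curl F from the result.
d(omega) = (1 - 6*z) dy ∧ dz + (x + 3) dz ∧ dx + (y + 3) dx ∧ dy; curl F = (1 - 6*z, x + 3, y + 3)

d omega = sum_{i<j} (∂f_j/∂x_i - ∂f_i/∂x_j) dx_i ∧ dx_j. Under the identification (dy ∧ dz, dz ∧ dx, dx ∧ dy) ↔ (e_x, e_y, e_z), the coefficients are exactly the components of curl F. Compute:
  ∂R/∂y - ∂Q/∂z = (1) - (6*z) = 1 - 6*z
  ∂P/∂z - ∂R/∂x = (x) - (-3) = x + 3
  ∂Q/∂x - ∂P/∂y = (y + 3) - (0) = y + 3.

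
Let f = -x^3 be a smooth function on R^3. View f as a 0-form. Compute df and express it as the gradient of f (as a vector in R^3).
df = (-3*x^2) dx + (0) dy + (0) dz; grad f = (-3*x^2, 0, 0)

For a 0-form f, d f = (∂f/∂x) dx + (∂f/∂y) dy + (∂f/∂z) dz. The components of the vector representation are exactly the entries of grad f in Cartesian coordinates:
  ∂f/∂x = -3*x^2
  ∂f/∂y = 0
  ∂f/∂z = 0.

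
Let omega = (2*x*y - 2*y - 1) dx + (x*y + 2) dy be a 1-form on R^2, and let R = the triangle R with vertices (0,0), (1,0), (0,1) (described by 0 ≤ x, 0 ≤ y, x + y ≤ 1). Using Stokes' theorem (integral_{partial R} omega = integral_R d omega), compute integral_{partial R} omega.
integral_(partial R) omega = 5/6

Stokes: integral_partial_R omega = integral_R d omega with d omega = (∂Q/∂x - ∂P/∂y) dx ∧ dy.
  ∂Q/∂x = y
  ∂P/∂y = 2*x - 2
  integrand = ∂Q/∂x - ∂P/∂y = -2*x + y + 2.
Integrating over R: integral_0^1 integral_0^{1-x} (-2*x + y + 2) dy dx = 5/6.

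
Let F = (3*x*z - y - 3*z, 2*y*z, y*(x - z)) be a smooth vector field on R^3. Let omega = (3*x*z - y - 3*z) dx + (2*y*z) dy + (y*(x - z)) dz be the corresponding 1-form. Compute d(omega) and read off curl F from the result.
d(omega) = (x - 2*y - z) dy ∧ dz + (3*x - y - 3) dz ∧ dx + (1) dx ∧ dy; curl F = (x - 2*y - z, 3*x - y - 3, 1)

d omega = sum_{i<j} (∂f_j/∂x_i - ∂f_i/∂x_j) dx_i ∧ dx_j. Under the identification (dy ∧ dz, dz ∧ dx, dx ∧ dy) ↔ (e_x, e_y, e_z), the coefficients are exactly the components of curl F. Compute:
  ∂R/∂y - ∂Q/∂z = (x - z) - (2*y) = x - 2*y - z
  ∂P/∂z - ∂R/∂x = (3*x - 3) - (y) = 3*x - y - 3
  ∂Q/∂x - ∂P/∂y = (0) - (-1) = 1.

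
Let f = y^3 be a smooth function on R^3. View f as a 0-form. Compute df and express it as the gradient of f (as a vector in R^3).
df = (0) dx + (3*y^2) dy + (0) dz; grad f = (0, 3*y^2, 0)

For a 0-form f, d f = (∂f/∂x) dx + (∂f/∂y) dy + (∂f/∂z) dz. The components of the vector representation are exactly the entries of grad f in Cartesian coordinates:
  ∂f/∂x = 0
  ∂f/∂y = 3*y^2
  ∂f/∂z = 0.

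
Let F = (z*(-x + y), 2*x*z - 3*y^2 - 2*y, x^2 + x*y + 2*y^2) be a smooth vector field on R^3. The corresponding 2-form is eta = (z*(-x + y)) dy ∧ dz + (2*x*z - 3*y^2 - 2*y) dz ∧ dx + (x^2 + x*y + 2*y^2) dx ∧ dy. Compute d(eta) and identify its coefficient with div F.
d(eta) = (-6*y - z - 2) dx ∧ dy ∧ dz; div F = -6*y - z - 2

For a 2-form in R^3 of the form above, applying d gives a 3-form with coefficient ∂P/∂x + ∂Q/∂y + ∂R/∂z:
  ∂P/∂x = -z
  ∂Q/∂y = -6*y - 2
  ∂R/∂z = 0
Sum = -6*y - z - 2, which is exactly div F.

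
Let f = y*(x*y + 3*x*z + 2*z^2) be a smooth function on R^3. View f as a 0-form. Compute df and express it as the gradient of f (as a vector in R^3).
df = (y*(y + 3*z)) dx + (2*x*y + 3*x*z + 2*z^2) dy + (y*(3*x + 4*z)) dz; grad f = (y*(y + 3*z), 2*x*y + 3*x*z + 2*z^2, y*(3*x + 4*z))

For a 0-form f, d f = (∂f/∂x) dx + (∂f/∂y) dy + (∂f/∂z) dz. The components of the vector representation are exactly the entries of grad f in Cartesian coordinates:
  ∂f/∂x = y*(y + 3*z)
  ∂f/∂y = 2*x*y + 3*x*z + 2*z^2
  ∂f/∂z = y*(3*x + 4*z).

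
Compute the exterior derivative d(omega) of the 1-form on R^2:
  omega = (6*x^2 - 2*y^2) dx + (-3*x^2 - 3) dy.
d(omega) = (-6*x + 4*y) dx ∧ dy

For a 1-form omega = sum_i f_i dx_i, the exterior derivative is
  d(omega) = sum_{i < j} (∂f_j/∂x_i - ∂f_i/∂x_j) dx_i ∧ dx_j.
  coefficient of dx ∧ dy: ∂f_2/∂x - ∂f_1/∂y = ∂(-3*x^2 - 3)/∂x - ∂(6*x^2 - 2*y^2)/∂y = -6*x + 4*y
Assembling: d(omega) = (-6*x + 4*y) dx ∧ dy.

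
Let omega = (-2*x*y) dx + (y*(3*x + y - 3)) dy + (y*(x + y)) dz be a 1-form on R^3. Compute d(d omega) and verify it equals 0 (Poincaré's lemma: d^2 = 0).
d(d omega) = 0

Step 1: d omega = sum_{i<j} (∂f_j/∂x_i - ∂f_i/∂x_j) dx_i ∧ dx_j:
  coeff of dx ∧ dy: 2*x + 3*y
  coeff of dx ∧ dz: y
  coeff of dy ∧ dz: x + 2*y
Step 2: Apply d again to each 2-form coefficient. The only possible 3-form in R^3 is dx ∧ dy ∧ dz, with coefficient
  ∂(coeff of dy∧dz)/∂x - ∂(coeff of dx∧dz)/∂y + ∂(coeff of dx∧dy)/∂z
  = ∂/∂x (x + 2*y) - ∂/∂y (y) + ∂/∂z (2*x + 3*y).
Each of these terms simplifies to sums of mixed partials that cancel in pairs. The result is 0 (by equality of mixed partials for smooth functions — Schwarz / Clairaut).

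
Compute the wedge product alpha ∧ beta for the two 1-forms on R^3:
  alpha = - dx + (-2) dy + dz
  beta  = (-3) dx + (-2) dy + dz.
alpha ∧ beta = (-4) dx ∧ dy + (2) dx ∧ dz

Distribute the wedge, using dx_i ∧ dx_j = -dx_j ∧ dx_i and dx_i ∧ dx_i = 0. For each pair (i, j) with i < j, the coefficient of dx_i ∧ dx_j in alpha ∧ beta is (alpha_i * beta_j - alpha_j * beta_i). Collecting: alpha ∧ beta = (-4) dx ∧ dy + (2) dx ∧ dz.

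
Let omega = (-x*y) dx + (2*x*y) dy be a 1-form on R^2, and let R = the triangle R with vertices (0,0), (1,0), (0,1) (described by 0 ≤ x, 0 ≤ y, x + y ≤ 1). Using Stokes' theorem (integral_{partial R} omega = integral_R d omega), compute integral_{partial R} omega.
integral_(partial R) omega = 1/2

Stokes: integral_partial_R omega = integral_R d omega with d omega = (∂Q/∂x - ∂P/∂y) dx ∧ dy.
  ∂Q/∂x = 2*y
  ∂P/∂y = -x
  integrand = ∂Q/∂x - ∂P/∂y = x + 2*y.
Integrating over R: integral_0^1 integral_0^{1-x} (x + 2*y) dy dx = 1/2.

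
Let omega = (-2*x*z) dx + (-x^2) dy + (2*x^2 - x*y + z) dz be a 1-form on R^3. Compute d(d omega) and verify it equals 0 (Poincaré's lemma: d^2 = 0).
d(d omega) = 0

Step 1: d omega = sum_{i<j} (∂f_j/∂x_i - ∂f_i/∂x_j) dx_i ∧ dx_j:
  coeff of dx ∧ dy: -2*x
  coeff of dx ∧ dz: 6*x - y
  coeff of dy ∧ dz: -x
Step 2: Apply d again to each 2-form coefficient. The only possible 3-form in R^3 is dx ∧ dy ∧ dz, with coefficient
  ∂(coeff of dy∧dz)/∂x - ∂(coeff of dx∧dz)/∂y + ∂(coeff of dx∧dy)/∂z
  = ∂/∂x (-x) - ∂/∂y (6*x - y) + ∂/∂z (-2*x).
Each of these terms simplifies to sums of mixed partials that cancel in pairs. The result is 0 (by equality of mixed partials for smooth functions — Schwarz / Clairaut).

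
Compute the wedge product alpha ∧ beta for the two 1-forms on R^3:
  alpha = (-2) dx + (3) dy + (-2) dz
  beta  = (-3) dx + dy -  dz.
alpha ∧ beta = (7) dx ∧ dy + (-4) dx ∧ dz + (-1) dy ∧ dz

Distribute the wedge, using dx_i ∧ dx_j = -dx_j ∧ dx_i and dx_i ∧ dx_i = 0. For each pair (i, j) with i < j, the coefficient of dx_i ∧ dx_j in alpha ∧ beta is (alpha_i * beta_j - alpha_j * beta_i). Collecting: alpha ∧ beta = (7) dx ∧ dy + (-4) dx ∧ dz + (-1) dy ∧ dz.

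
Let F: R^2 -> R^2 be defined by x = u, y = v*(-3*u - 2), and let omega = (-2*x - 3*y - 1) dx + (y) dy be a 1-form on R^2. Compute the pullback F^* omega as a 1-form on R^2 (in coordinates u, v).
F^* omega = (9*u*v^2 + 9*u*v - 2*u + 6*v^2 + 6*v - 1) du + (v*(9*u^2 + 12*u + 4)) dv

Using F^*(f dg) = (f ∘ F) d(g ∘ F), substitute each coordinate x_i by F_i(u, v) in f_i, and replace dx_i by d F_i = (∂F_i/∂u) du + (∂F_i/∂v) dv.
  For the x component: f_1(F) = 9*u*v - 2*u + 6*v - 1; d F_1 = (1) du + (0) dv
  For the y component: f_2(F) = v*(-3*u - 2); d F_2 = (-3*v) du + (-3*u - 2) dv
Combining and collecting du, dv coefficients:
  coeff of du: 9*u*v^2 + 9*u*v - 2*u + 6*v^2 + 6*v - 1
  coeff of dv: v*(9*u^2 + 12*u + 4)
F^* omega = (9*u*v^2 + 9*u*v - 2*u + 6*v^2 + 6*v - 1) du + (v*(9*u^2 + 12*u + 4)) dv.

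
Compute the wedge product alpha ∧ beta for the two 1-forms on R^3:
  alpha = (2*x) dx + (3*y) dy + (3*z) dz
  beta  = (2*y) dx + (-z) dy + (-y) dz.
alpha ∧ beta = (-2*x*z - 6*y^2) dx ∧ dy + (-2*y*(x + 3*z)) dx ∧ dz + (-3*y^2 + 3*z^2) dy ∧ dz

Distribute the wedge, using dx_i ∧ dx_j = -dx_j ∧ dx_i and dx_i ∧ dx_i = 0. For each pair (i, j) with i < j, the coefficient of dx_i ∧ dx_j in alpha ∧ beta is (alpha_i * beta_j - alpha_j * beta_i). Collecting: alpha ∧ beta = (-2*x*z - 6*y^2) dx ∧ dy + (-2*y*(x + 3*z)) dx ∧ dz + (-3*y^2 + 3*z^2) dy ∧ dz.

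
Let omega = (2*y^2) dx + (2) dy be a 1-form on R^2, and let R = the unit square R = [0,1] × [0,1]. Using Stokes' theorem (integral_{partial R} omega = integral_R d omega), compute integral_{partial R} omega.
integral_(partial R) omega = -2

Stokes: integral_partial_R omega = integral_R d omega with d omega = (∂Q/∂x - ∂P/∂y) dx ∧ dy.
  ∂Q/∂x = 0
  ∂P/∂y = 4*y
  integrand = ∂Q/∂x - ∂P/∂y = -4*y.
Integrating over R: integral_0^1 integral_0^1 (-4*y) dx dy = -2.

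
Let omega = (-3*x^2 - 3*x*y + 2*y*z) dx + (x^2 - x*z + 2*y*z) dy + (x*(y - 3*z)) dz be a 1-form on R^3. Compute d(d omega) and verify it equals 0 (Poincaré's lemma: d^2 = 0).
d(d omega) = 0

Step 1: d omega = sum_{i<j} (∂f_j/∂x_i - ∂f_i/∂x_j) dx_i ∧ dx_j:
  coeff of dx ∧ dy: 5*x - 3*z
  coeff of dx ∧ dz: -y - 3*z
  coeff of dy ∧ dz: 2*x - 2*y
Step 2: Apply d again to each 2-form coefficient. The only possible 3-form in R^3 is dx ∧ dy ∧ dz, with coefficient
  ∂(coeff of dy∧dz)/∂x - ∂(coeff of dx∧dz)/∂y + ∂(coeff of dx∧dy)/∂z
  = ∂/∂x (2*x - 2*y) - ∂/∂y (-y - 3*z) + ∂/∂z (5*x - 3*z).
Each of these terms simplifies to sums of mixed partials that cancel in pairs. The result is 0 (by equality of mixed partials for smooth functions — Schwarz / Clairaut).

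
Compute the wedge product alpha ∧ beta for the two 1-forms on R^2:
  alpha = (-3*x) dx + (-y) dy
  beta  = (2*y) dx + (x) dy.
alpha ∧ beta = (-3*x^2 + 2*y^2) dx ∧ dy

Distribute the wedge, using dx_i ∧ dx_j = -dx_j ∧ dx_i and dx_i ∧ dx_i = 0. For each pair (i, j) with i < j, the coefficient of dx_i ∧ dx_j in alpha ∧ beta is (alpha_i * beta_j - alpha_j * beta_i). Collecting: alpha ∧ beta = (-3*x^2 + 2*y^2) dx ∧ dy.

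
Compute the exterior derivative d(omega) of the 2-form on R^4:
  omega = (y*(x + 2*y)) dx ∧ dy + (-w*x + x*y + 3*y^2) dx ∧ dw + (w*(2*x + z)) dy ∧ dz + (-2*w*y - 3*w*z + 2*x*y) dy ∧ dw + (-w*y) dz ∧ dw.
d(omega) = (-x - 4*y) dx ∧ dy ∧ dw + (2*w) dx ∧ dy ∧ dz + (2*w + 2*x + z) dy ∧ dz ∧ dw

For a 2-form omega = sum_{i<j} g_{ij} dx_i ∧ dx_j, the exterior derivative is
  d(omega) = sum_{i<j} d(g_{ij}) ∧ dx_i ∧ dx_j = sum_{i<j, k} (∂g_{ij}/∂x_k) dx_k ∧ dx_i ∧ dx_j.
Expand each term, using dx_k ∧ dx_i ∧ dx_j = sgn(permutation) dx_{(a)} ∧ dx_{(b)} ∧ dx_{(c)} with (a < b < c) sorted:
  d(-w*x + x*y + 3*y^2) includes (∂/∂y)(-w*x + x*y + 3*y^2) dy = (x + 6*y) dy, which multiplied by dx ∧ dw gives (-x - 6*y) dx ∧ dy ∧ dw
  d(w*(2*x + z)) includes (∂/∂x)(w*(2*x + z)) dx = (2*w) dx, which multiplied by dy ∧ dz gives (2*w) dx ∧ dy ∧ dz
  d(w*(2*x + z)) includes (∂/∂w)(w*(2*x + z)) dw = (2*x + z) dw, which multiplied by dy ∧ dz gives (2*x + z) dy ∧ dz ∧ dw
  d(-2*w*y - 3*w*z + 2*x*y) includes (∂/∂x)(-2*w*y - 3*w*z + 2*x*y) dx = (2*y) dx, which multiplied by dy ∧ dw gives (2*y) dx ∧ dy ∧ dw
  d(-2*w*y - 3*w*z + 2*x*y) includes (∂/∂z)(-2*w*y - 3*w*z + 2*x*y) dz = (-3*w) dz, which multiplied by dy ∧ dw gives (3*w) dy ∧ dz ∧ dw
  d(-w*y) includes (∂/∂y)(-w*y) dy = (-w) dy, which multiplied by dz ∧ dw gives (-w) dy ∧ dz ∧ dw
Collecting like 3-forms: d(omega) = (-x - 4*y) dx ∧ dy ∧ dw + (2*w) dx ∧ dy ∧ dz + (2*w + 2*x + z) dy ∧ dz ∧ dw.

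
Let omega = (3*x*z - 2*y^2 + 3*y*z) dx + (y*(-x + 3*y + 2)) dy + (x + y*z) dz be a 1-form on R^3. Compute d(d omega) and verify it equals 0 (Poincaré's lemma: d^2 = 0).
d(d omega) = 0

Step 1: d omega = sum_{i<j} (∂f_j/∂x_i - ∂f_i/∂x_j) dx_i ∧ dx_j:
  coeff of dx ∧ dy: 3*y - 3*z
  coeff of dx ∧ dz: -3*x - 3*y + 1
  coeff of dy ∧ dz: z
Step 2: Apply d again to each 2-form coefficient. The only possible 3-form in R^3 is dx ∧ dy ∧ dz, with coefficient
  ∂(coeff of dy∧dz)/∂x - ∂(coeff of dx∧dz)/∂y + ∂(coeff of dx∧dy)/∂z
  = ∂/∂x (z) - ∂/∂y (-3*x - 3*y + 1) + ∂/∂z (3*y - 3*z).
Each of these terms simplifies to sums of mixed partials that cancel in pairs. The result is 0 (by equality of mixed partials for smooth functions — Schwarz / Clairaut).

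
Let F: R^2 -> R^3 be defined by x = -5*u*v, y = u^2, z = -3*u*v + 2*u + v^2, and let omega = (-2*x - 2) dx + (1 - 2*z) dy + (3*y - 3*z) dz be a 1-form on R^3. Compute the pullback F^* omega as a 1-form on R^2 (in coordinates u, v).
F^* omega = (3*u^2*v - 2*u^2 - 81*u*v^2 + 36*u*v - 10*u + 9*v^3 - 6*v^2 + 10*v) du + (-9*u^3 - 71*u^2*v + 18*u^2 + 27*u*v^2 - 12*u*v + 10*u - 6*v^3) dv

Using F^*(f dg) = (f ∘ F) d(g ∘ F), substitute each coordinate x_i by F_i(u, v) in f_i, and replace dx_i by d F_i = (∂F_i/∂u) du + (∂F_i/∂v) dv.
  For the x component: f_1(F) = 10*u*v - 2; d F_1 = (-5*v) du + (-5*u) dv
  For the y component: f_2(F) = 6*u*v - 4*u - 2*v^2 + 1; d F_2 = (2*u) du + (0) dv
  For the z component: f_3(F) = 3*u^2 + 9*u*v - 6*u - 3*v^2; d F_3 = (2 - 3*v) du + (-3*u + 2*v) dv
Combining and collecting du, dv coefficients:
  coeff of du: 3*u^2*v - 2*u^2 - 81*u*v^2 + 36*u*v - 10*u + 9*v^3 - 6*v^2 + 10*v
  coeff of dv: -9*u^3 - 71*u^2*v + 18*u^2 + 27*u*v^2 - 12*u*v + 10*u - 6*v^3
F^* omega = (3*u^2*v - 2*u^2 - 81*u*v^2 + 36*u*v - 10*u + 9*v^3 - 6*v^2 + 10*v) du + (-9*u^3 - 71*u^2*v + 18*u^2 + 27*u*v^2 - 12*u*v + 10*u - 6*v^3) dv.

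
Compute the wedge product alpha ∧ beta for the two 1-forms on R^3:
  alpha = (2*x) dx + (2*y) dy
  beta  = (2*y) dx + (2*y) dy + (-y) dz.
alpha ∧ beta = (4*y*(x - y)) dx ∧ dy + (-2*x*y) dx ∧ dz + (-2*y^2) dy ∧ dz

Distribute the wedge, using dx_i ∧ dx_j = -dx_j ∧ dx_i and dx_i ∧ dx_i = 0. For each pair (i, j) with i < j, the coefficient of dx_i ∧ dx_j in alpha ∧ beta is (alpha_i * beta_j - alpha_j * beta_i). Collecting: alpha ∧ beta = (4*y*(x - y)) dx ∧ dy + (-2*x*y) dx ∧ dz + (-2*y^2) dy ∧ dz.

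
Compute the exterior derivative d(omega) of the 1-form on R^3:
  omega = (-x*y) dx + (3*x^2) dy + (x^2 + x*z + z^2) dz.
d(omega) = (7*x) dx ∧ dy + (2*x + z) dx ∧ dz

For a 1-form omega = sum_i f_i dx_i, the exterior derivative is
  d(omega) = sum_{i < j} (∂f_j/∂x_i - ∂f_i/∂x_j) dx_i ∧ dx_j.
  coefficient of dx ∧ dy: ∂f_2/∂x - ∂f_1/∂y = ∂(3*x^2)/∂x - ∂(-x*y)/∂y = 7*x
  coefficient of dx ∧ dz: ∂f_3/∂x - ∂f_1/∂z = ∂(x^2 + x*z + z^2)/∂x - ∂(-x*y)/∂z = 2*x + z
Assembling: d(omega) = (7*x) dx ∧ dy + (2*x + z) dx ∧ dz.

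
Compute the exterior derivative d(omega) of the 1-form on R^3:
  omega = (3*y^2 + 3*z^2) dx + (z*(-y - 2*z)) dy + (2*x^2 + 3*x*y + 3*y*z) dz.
d(omega) = (-6*y) dx ∧ dy + (4*x + 3*y - 6*z) dx ∧ dz + (3*x + y + 7*z) dy ∧ dz

For a 1-form omega = sum_i f_i dx_i, the exterior derivative is
  d(omega) = sum_{i < j} (∂f_j/∂x_i - ∂f_i/∂x_j) dx_i ∧ dx_j.
  coefficient of dx ∧ dy: ∂f_2/∂x - ∂f_1/∂y = ∂(z*(-y - 2*z))/∂x - ∂(3*y^2 + 3*z^2)/∂y = -6*y
  coefficient of dx ∧ dz: ∂f_3/∂x - ∂f_1/∂z = ∂(2*x^2 + 3*x*y + 3*y*z)/∂x - ∂(3*y^2 + 3*z^2)/∂z = 4*x + 3*y - 6*z
  coefficient of dy ∧ dz: ∂f_3/∂y - ∂f_2/∂z = ∂(2*x^2 + 3*x*y + 3*y*z)/∂y - ∂(z*(-y - 2*z))/∂z = 3*x + y + 7*z
Assembling: d(omega) = (-6*y) dx ∧ dy + (4*x + 3*y - 6*z) dx ∧ dz + (3*x + y + 7*z) dy ∧ dz.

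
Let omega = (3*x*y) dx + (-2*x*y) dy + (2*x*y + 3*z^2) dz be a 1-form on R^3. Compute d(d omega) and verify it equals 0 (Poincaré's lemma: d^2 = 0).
d(d omega) = 0

Step 1: d omega = sum_{i<j} (∂f_j/∂x_i - ∂f_i/∂x_j) dx_i ∧ dx_j:
  coeff of dx ∧ dy: -3*x - 2*y
  coeff of dx ∧ dz: 2*y
  coeff of dy ∧ dz: 2*x
Step 2: Apply d again to each 2-form coefficient. The only possible 3-form in R^3 is dx ∧ dy ∧ dz, with coefficient
  ∂(coeff of dy∧dz)/∂x - ∂(coeff of dx∧dz)/∂y + ∂(coeff of dx∧dy)/∂z
  = ∂/∂x (2*x) - ∂/∂y (2*y) + ∂/∂z (-3*x - 2*y).
Each of these terms simplifies to sums of mixed partials that cancel in pairs. The result is 0 (by equality of mixed partials for smooth functions — Schwarz / Clairaut).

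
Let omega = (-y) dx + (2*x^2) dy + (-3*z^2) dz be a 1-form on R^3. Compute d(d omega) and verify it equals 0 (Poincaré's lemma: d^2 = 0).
d(d omega) = 0

Step 1: d omega = sum_{i<j} (∂f_j/∂x_i - ∂f_i/∂x_j) dx_i ∧ dx_j:
  coeff of dx ∧ dy: 4*x + 1
  coeff of dx ∧ dz: 0
  coeff of dy ∧ dz: 0
Step 2: Apply d again to each 2-form coefficient. The only possible 3-form in R^3 is dx ∧ dy ∧ dz, with coefficient
  ∂(coeff of dy∧dz)/∂x - ∂(coeff of dx∧dz)/∂y + ∂(coeff of dx∧dy)/∂z
  = ∂/∂x (0) - ∂/∂y (0) + ∂/∂z (4*x + 1).
Each of these terms simplifies to sums of mixed partials that cancel in pairs. The result is 0 (by equality of mixed partials for smooth functions — Schwarz / Clairaut).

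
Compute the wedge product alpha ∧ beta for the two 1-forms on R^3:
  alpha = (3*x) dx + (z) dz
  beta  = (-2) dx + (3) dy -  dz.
alpha ∧ beta = (9*x) dx ∧ dy + (-3*x + 2*z) dx ∧ dz + (-3*z) dy ∧ dz

Distribute the wedge, using dx_i ∧ dx_j = -dx_j ∧ dx_i and dx_i ∧ dx_i = 0. For each pair (i, j) with i < j, the coefficient of dx_i ∧ dx_j in alpha ∧ beta is (alpha_i * beta_j - alpha_j * beta_i). Collecting: alpha ∧ beta = (9*x) dx ∧ dy + (-3*x + 2*z) dx ∧ dz + (-3*z) dy ∧ dz.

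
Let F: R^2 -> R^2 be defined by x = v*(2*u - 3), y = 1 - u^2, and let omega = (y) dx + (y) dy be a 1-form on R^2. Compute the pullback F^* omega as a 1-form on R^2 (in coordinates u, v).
F^* omega = (2*u^3 - 2*u^2*v - 2*u + 2*v) du + (-2*u^3 + 3*u^2 + 2*u - 3) dv

Using F^*(f dg) = (f ∘ F) d(g ∘ F), substitute each coordinate x_i by F_i(u, v) in f_i, and replace dx_i by d F_i = (∂F_i/∂u) du + (∂F_i/∂v) dv.
  For the x component: f_1(F) = 1 - u^2; d F_1 = (2*v) du + (2*u - 3) dv
  For the y component: f_2(F) = 1 - u^2; d F_2 = (-2*u) du + (0) dv
Combining and collecting du, dv coefficients:
  coeff of du: 2*u^3 - 2*u^2*v - 2*u + 2*v
  coeff of dv: -2*u^3 + 3*u^2 + 2*u - 3
F^* omega = (2*u^3 - 2*u^2*v - 2*u + 2*v) du + (-2*u^3 + 3*u^2 + 2*u - 3) dv.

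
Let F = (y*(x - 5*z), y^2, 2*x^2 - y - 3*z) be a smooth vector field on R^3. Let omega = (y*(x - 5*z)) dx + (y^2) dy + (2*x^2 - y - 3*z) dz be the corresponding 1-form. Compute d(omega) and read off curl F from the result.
d(omega) = (-1) dy ∧ dz + (-4*x - 5*y) dz ∧ dx + (-x + 5*z) dx ∧ dy; curl F = (-1, -4*x - 5*y, -x + 5*z)

d omega = sum_{i<j} (∂f_j/∂x_i - ∂f_i/∂x_j) dx_i ∧ dx_j. Under the identification (dy ∧ dz, dz ∧ dx, dx ∧ dy) ↔ (e_x, e_y, e_z), the coefficients are exactly the components of curl F. Compute:
  ∂R/∂y - ∂Q/∂z = (-1) - (0) = -1
  ∂P/∂z - ∂R/∂x = (-5*y) - (4*x) = -4*x - 5*y
  ∂Q/∂x - ∂P/∂y = (0) - (x - 5*z) = -x + 5*z.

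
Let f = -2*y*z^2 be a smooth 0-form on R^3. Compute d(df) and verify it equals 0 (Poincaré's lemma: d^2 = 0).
d(df) = 0

Step 1: df = sum_i (∂f/∂x_i) dx_i = (0) dx + (-2*z^2) dy + (-4*y*z) dz.
Step 2: Apply d again. Using the 1-form formula, the coefficient of dx ∧ dy in d(df) is ∂^2 f/∂x ∂y - ∂^2 f/∂y ∂x = (0) - (0) = 0 (equality of mixed partials for smooth f).
Similarly for dx ∧ dz and dy ∧ dz — all coefficients vanish. So d(df) = 0.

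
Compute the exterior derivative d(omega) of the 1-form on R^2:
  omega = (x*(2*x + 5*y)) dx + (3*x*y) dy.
d(omega) = (-5*x + 3*y) dx ∧ dy

For a 1-form omega = sum_i f_i dx_i, the exterior derivative is
  d(omega) = sum_{i < j} (∂f_j/∂x_i - ∂f_i/∂x_j) dx_i ∧ dx_j.
  coefficient of dx ∧ dy: ∂f_2/∂x - ∂f_1/∂y = ∂(3*x*y)/∂x - ∂(x*(2*x + 5*y))/∂y = -5*x + 3*y
Assembling: d(omega) = (-5*x + 3*y) dx ∧ dy.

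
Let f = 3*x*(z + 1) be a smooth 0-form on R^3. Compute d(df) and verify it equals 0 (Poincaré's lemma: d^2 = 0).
d(df) = 0

Step 1: df = sum_i (∂f/∂x_i) dx_i = (3*z + 3) dx + (0) dy + (3*x) dz.
Step 2: Apply d again. Using the 1-form formula, the coefficient of dx ∧ dy in d(df) is ∂^2 f/∂x ∂y - ∂^2 f/∂y ∂x = (0) - (0) = 0 (equality of mixed partials for smooth f).
Similarly for dx ∧ dz and dy ∧ dz — all coefficients vanish. So d(df) = 0.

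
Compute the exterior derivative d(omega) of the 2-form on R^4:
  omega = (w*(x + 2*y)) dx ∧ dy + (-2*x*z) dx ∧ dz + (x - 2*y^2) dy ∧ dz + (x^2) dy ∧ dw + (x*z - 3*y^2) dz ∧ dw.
d(omega) = (3*x + 2*y) dx ∧ dy ∧ dw + (1) dx ∧ dy ∧ dz + (z) dx ∧ dz ∧ dw + (-6*y) dy ∧ dz ∧ dw

For a 2-form omega = sum_{i<j} g_{ij} dx_i ∧ dx_j, the exterior derivative is
  d(omega) = sum_{i<j} d(g_{ij}) ∧ dx_i ∧ dx_j = sum_{i<j, k} (∂g_{ij}/∂x_k) dx_k ∧ dx_i ∧ dx_j.
Expand each term, using dx_k ∧ dx_i ∧ dx_j = sgn(permutation) dx_{(a)} ∧ dx_{(b)} ∧ dx_{(c)} with (a < b < c) sorted:
  d(w*(x + 2*y)) includes (∂/∂w)(w*(x + 2*y)) dw = (x + 2*y) dw, which multiplied by dx ∧ dy gives (x + 2*y) dx ∧ dy ∧ dw
  d(x - 2*y^2) includes (∂/∂x)(x - 2*y^2) dx = (1) dx, which multiplied by dy ∧ dz gives (1) dx ∧ dy ∧ dz
  d(x^2) includes (∂/∂x)(x^2) dx = (2*x) dx, which multiplied by dy ∧ dw gives (2*x) dx ∧ dy ∧ dw
  d(x*z - 3*y^2) includes (∂/∂x)(x*z - 3*y^2) dx = (z) dx, which multiplied by dz ∧ dw gives (z) dx ∧ dz ∧ dw
  d(x*z - 3*y^2) includes (∂/∂y)(x*z - 3*y^2) dy = (-6*y) dy, which multiplied by dz ∧ dw gives (-6*y) dy ∧ dz ∧ dw
Collecting like 3-forms: d(omega) = (3*x + 2*y) dx ∧ dy ∧ dw + (1) dx ∧ dy ∧ dz + (z) dx ∧ dz ∧ dw + (-6*y) dy ∧ dz ∧ dw.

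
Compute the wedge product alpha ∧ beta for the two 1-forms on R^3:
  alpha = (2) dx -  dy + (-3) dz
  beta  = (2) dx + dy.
alpha ∧ beta = (4) dx ∧ dy + (6) dx ∧ dz + (3) dy ∧ dz

Distribute the wedge, using dx_i ∧ dx_j = -dx_j ∧ dx_i and dx_i ∧ dx_i = 0. For each pair (i, j) with i < j, the coefficient of dx_i ∧ dx_j in alpha ∧ beta is (alpha_i * beta_j - alpha_j * beta_i). Collecting: alpha ∧ beta = (4) dx ∧ dy + (6) dx ∧ dz + (3) dy ∧ dz.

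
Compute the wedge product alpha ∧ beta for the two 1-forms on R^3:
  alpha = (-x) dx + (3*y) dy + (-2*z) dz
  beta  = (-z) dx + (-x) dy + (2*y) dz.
alpha ∧ beta = (x^2 + 3*y*z) dx ∧ dy + (-2*x*y - 2*z^2) dx ∧ dz + (-2*x*z + 6*y^2) dy ∧ dz

Distribute the wedge, using dx_i ∧ dx_j = -dx_j ∧ dx_i and dx_i ∧ dx_i = 0. For each pair (i, j) with i < j, the coefficient of dx_i ∧ dx_j in alpha ∧ beta is (alpha_i * beta_j - alpha_j * beta_i). Collecting: alpha ∧ beta = (x^2 + 3*y*z) dx ∧ dy + (-2*x*y - 2*z^2) dx ∧ dz + (-2*x*z + 6*y^2) dy ∧ dz.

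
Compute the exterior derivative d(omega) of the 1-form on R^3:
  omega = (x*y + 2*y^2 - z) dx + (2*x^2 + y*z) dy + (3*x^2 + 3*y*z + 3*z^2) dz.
d(omega) = (3*x - 4*y) dx ∧ dy + (6*x + 1) dx ∧ dz + (-y + 3*z) dy ∧ dz

For a 1-form omega = sum_i f_i dx_i, the exterior derivative is
  d(omega) = sum_{i < j} (∂f_j/∂x_i - ∂f_i/∂x_j) dx_i ∧ dx_j.
  coefficient of dx ∧ dy: ∂f_2/∂x - ∂f_1/∂y = ∂(2*x^2 + y*z)/∂x - ∂(x*y + 2*y^2 - z)/∂y = 3*x - 4*y
  coefficient of dx ∧ dz: ∂f_3/∂x - ∂f_1/∂z = ∂(3*x^2 + 3*y*z + 3*z^2)/∂x - ∂(x*y + 2*y^2 - z)/∂z = 6*x + 1
  coefficient of dy ∧ dz: ∂f_3/∂y - ∂f_2/∂z = ∂(3*x^2 + 3*y*z + 3*z^2)/∂y - ∂(2*x^2 + y*z)/∂z = -y + 3*z
Assembling: d(omega) = (3*x - 4*y) dx ∧ dy + (6*x + 1) dx ∧ dz + (-y + 3*z) dy ∧ dz.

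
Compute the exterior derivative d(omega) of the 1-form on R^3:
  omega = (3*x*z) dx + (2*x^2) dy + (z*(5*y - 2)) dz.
d(omega) = (4*x) dx ∧ dy + (-3*x) dx ∧ dz + (5*z) dy ∧ dz

For a 1-form omega = sum_i f_i dx_i, the exterior derivative is
  d(omega) = sum_{i < j} (∂f_j/∂x_i - ∂f_i/∂x_j) dx_i ∧ dx_j.
  coefficient of dx ∧ dy: ∂f_2/∂x - ∂f_1/∂y = ∂(2*x^2)/∂x - ∂(3*x*z)/∂y = 4*x
  coefficient of dx ∧ dz: ∂f_3/∂x - ∂f_1/∂z = ∂(z*(5*y - 2))/∂x - ∂(3*x*z)/∂z = -3*x
  coefficient of dy ∧ dz: ∂f_3/∂y - ∂f_2/∂z = ∂(z*(5*y - 2))/∂y - ∂(2*x^2)/∂z = 5*z
Assembling: d(omega) = (4*x) dx ∧ dy + (-3*x) dx ∧ dz + (5*z) dy ∧ dz.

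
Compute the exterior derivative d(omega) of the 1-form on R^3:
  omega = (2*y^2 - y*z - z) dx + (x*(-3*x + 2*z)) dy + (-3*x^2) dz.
d(omega) = (-6*x - 4*y + 3*z) dx ∧ dy + (-6*x + y + 1) dx ∧ dz + (-2*x) dy ∧ dz

For a 1-form omega = sum_i f_i dx_i, the exterior derivative is
  d(omega) = sum_{i < j} (∂f_j/∂x_i - ∂f_i/∂x_j) dx_i ∧ dx_j.
  coefficient of dx ∧ dy: ∂f_2/∂x - ∂f_1/∂y = ∂(x*(-3*x + 2*z))/∂x - ∂(2*y^2 - y*z - z)/∂y = -6*x - 4*y + 3*z
  coefficient of dx ∧ dz: ∂f_3/∂x - ∂f_1/∂z = ∂(-3*x^2)/∂x - ∂(2*y^2 - y*z - z)/∂z = -6*x + y + 1
  coefficient of dy ∧ dz: ∂f_3/∂y - ∂f_2/∂z = ∂(-3*x^2)/∂y - ∂(x*(-3*x + 2*z))/∂z = -2*x
Assembling: d(omega) = (-6*x - 4*y + 3*z) dx ∧ dy + (-6*x + y + 1) dx ∧ dz + (-2*x) dy ∧ dz.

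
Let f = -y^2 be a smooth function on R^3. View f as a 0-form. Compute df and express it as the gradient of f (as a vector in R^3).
df = (0) dx + (-2*y) dy + (0) dz; grad f = (0, -2*y, 0)

For a 0-form f, d f = (∂f/∂x) dx + (∂f/∂y) dy + (∂f/∂z) dz. The components of the vector representation are exactly the entries of grad f in Cartesian coordinates:
  ∂f/∂x = 0
  ∂f/∂y = -2*y
  ∂f/∂z = 0.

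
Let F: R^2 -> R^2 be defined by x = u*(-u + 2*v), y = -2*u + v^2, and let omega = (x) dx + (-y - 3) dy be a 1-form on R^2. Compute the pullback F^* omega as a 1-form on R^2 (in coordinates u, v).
F^* omega = (2*u^3 - 6*u^2*v + 4*u*v^2 - 4*u + 2*v^2 + 6) du + (-2*u^3 + 4*u^2*v + 4*u*v - 2*v^3 - 6*v) dv

Using F^*(f dg) = (f ∘ F) d(g ∘ F), substitute each coordinate x_i by F_i(u, v) in f_i, and replace dx_i by d F_i = (∂F_i/∂u) du + (∂F_i/∂v) dv.
  For the x component: f_1(F) = u*(-u + 2*v); d F_1 = (-2*u + 2*v) du + (2*u) dv
  For the y component: f_2(F) = 2*u - v^2 - 3; d F_2 = (-2) du + (2*v) dv
Combining and collecting du, dv coefficients:
  coeff of du: 2*u^3 - 6*u^2*v + 4*u*v^2 - 4*u + 2*v^2 + 6
  coeff of dv: -2*u^3 + 4*u^2*v + 4*u*v - 2*v^3 - 6*v
F^* omega = (2*u^3 - 6*u^2*v + 4*u*v^2 - 4*u + 2*v^2 + 6) du + (-2*u^3 + 4*u^2*v + 4*u*v - 2*v^3 - 6*v) dv.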